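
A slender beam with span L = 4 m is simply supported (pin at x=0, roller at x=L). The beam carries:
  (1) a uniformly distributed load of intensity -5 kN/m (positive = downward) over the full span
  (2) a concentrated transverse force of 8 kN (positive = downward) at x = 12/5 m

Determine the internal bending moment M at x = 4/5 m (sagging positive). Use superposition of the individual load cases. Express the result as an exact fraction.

M(4/5) = -96/25 kN·m

Load 1 — uniform load w=-5 kN/m over full span:
  M_1 = wx(L-x)/2 = (-5)·(4/5)·(4-(4/5))/2 = -32/5 kN·m
Load 2 — point force P=8 kN at a=12/5 m (b=L-a=8/5):
  M_2 = Pbx/L  [x≤a] = 8·(8/5)·(4/5)/4 = 64/25 kN·m
Superposition: M = Σ M_i = -96/25 kN·m ≈ -3.840000 kN·m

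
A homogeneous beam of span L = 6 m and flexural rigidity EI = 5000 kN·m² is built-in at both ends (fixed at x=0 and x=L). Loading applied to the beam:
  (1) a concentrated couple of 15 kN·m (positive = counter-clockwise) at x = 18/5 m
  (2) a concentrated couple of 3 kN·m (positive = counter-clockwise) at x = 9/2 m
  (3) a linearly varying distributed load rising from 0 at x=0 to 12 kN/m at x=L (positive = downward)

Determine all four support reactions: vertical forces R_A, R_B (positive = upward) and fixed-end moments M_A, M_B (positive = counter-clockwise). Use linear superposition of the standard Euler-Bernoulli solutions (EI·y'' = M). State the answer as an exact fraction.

Load 1 — applied couple M₀=15 kN·m at a=18/5 m (b=L-a=12/5):
  R_A = 6M₀ab/L³ = 6·15·(18/5)·(12/5)/6³ = 18/5 kN
  M_A = M₀b(2a-b)/L² = 15·(12/5)·(2·(18/5)-(12/5))/6² = 24/5 kN·m
  R_B = -6M₀ab/L³ = -6·15·(18/5)·(12/5)/6³ = -18/5 kN
  M_B = M₀a(2b-a)/L² = 15·(18/5)·(2·(12/5)-(18/5))/6² = 9/5 kN·m
Load 2 — applied couple M₀=3 kN·m at a=9/2 m (b=L-a=3/2):
  R_A = 6M₀ab/L³ = 6·3·(9/2)·(3/2)/6³ = 9/16 kN
  M_A = M₀b(2a-b)/L² = 3·(3/2)·(2·(9/2)-(3/2))/6² = 15/16 kN·m
  R_B = -6M₀ab/L³ = -6·3·(9/2)·(3/2)/6³ = -9/16 kN
  M_B = M₀a(2b-a)/L² = 3·(9/2)·(2·(3/2)-(9/2))/6² = -9/16 kN·m
Load 3 — triangular load w₀=12 kN/m (0→w₀ over full span):
  R_A = 3w₀L/20 = 3·12·6/20 = 54/5 kN
  M_A = w₀L²/30 = 12·6²/30 = 72/5 kN·m
  R_B = 7w₀L/20 = 7·12·6/20 = 126/5 kN
  M_B = -w₀L²/20 = -12·6²/20 = -108/5 kN·m
Superposition: R_A = 1197/80 kN, M_A = 1611/80 kN·m, R_B = 1683/80 kN, M_B = -1629/80 kN·m

R_A = 1197/80 kN, M_A = 1611/80 kN·m, R_B = 1683/80 kN, M_B = -1629/80 kN·m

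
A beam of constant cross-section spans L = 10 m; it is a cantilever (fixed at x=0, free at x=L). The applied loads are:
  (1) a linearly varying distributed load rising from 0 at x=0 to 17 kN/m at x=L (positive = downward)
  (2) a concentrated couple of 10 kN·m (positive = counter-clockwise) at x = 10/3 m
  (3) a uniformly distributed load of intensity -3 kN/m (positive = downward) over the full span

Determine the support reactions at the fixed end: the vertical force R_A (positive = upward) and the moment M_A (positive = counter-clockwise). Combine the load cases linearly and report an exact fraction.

R_A = 55 kN, M_A = 1220/3 kN·m

Load 1 — triangular load w₀=17 kN/m (0→w₀ over full span):
  R_A = w₀L/2 = 17·10/2 = 85 kN
  M_A = w₀L²/3 = 17·10²/3 = 1700/3 kN·m
Load 2 — applied couple M₀=10 kN·m at a=10/3 m (b=L-a=20/3):
  R_A = 0 kN
  M_A = -M₀ = -10 kN·m
Load 3 — uniform load w=-3 kN/m over full span:
  R_A = wL = (-3)·10 = -30 kN
  M_A = wL²/2 = (-3)·10²/2 = -150 kN·m
Superposition: R_A = 55 kN, M_A = 1220/3 kN·m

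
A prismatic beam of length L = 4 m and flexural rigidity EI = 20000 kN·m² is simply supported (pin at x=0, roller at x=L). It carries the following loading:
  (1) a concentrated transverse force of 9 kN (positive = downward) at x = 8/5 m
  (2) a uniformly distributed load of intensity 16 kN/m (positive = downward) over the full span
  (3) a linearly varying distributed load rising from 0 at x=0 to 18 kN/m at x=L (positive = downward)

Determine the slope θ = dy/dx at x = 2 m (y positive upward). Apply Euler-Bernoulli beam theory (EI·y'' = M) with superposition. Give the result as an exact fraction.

Load 1 — point force P=9 kN at a=8/5 m (b=L-a=12/5):
  θ_1 = -Pa(2L²-6Lx+3x²+a²)/(6LEI)  [x>a] = -9·(8/5)·(2·4²-6·4·2+3·2²+(8/5)²)/(6·4·20000) = 27/625000 rad
Load 2 — uniform load w=16 kN/m over full span:
  θ_2 = -w(L³-6Lx²+4x³)/(24EI) = -16·(4³-6·4·2²+4·2³)/(24·20000) = 0 rad
Load 3 — triangular load w₀=18 kN/m (0→w₀ over full span):
  θ_3 = -w₀(7L⁴-30L²x²+15x⁴)/(360LEI) = -18·(7·4⁴-30·4²·2²+15·2⁴)/(360·4·20000) = -7/100000 rad
Superposition: θ = Σ θ_i = -67/2500000 rad ≈ -0.000027 rad

θ(2) = -67/2500000 rad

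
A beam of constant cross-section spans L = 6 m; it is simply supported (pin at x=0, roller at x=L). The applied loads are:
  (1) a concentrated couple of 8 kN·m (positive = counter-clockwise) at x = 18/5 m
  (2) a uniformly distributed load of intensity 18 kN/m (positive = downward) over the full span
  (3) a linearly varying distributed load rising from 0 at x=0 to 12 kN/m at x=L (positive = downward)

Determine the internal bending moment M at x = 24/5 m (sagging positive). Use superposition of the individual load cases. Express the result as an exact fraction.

Load 1 — applied couple M₀=8 kN·m at a=18/5 m (b=L-a=12/5):
  M_1 = M₀x/L - M₀  [x>a] = 8·(24/5)/6 - 8 = -8/5 kN·m
Load 2 — uniform load w=18 kN/m over full span:
  M_2 = wx(L-x)/2 = 18·(24/5)·(6-(24/5))/2 = 1296/25 kN·m
Load 3 — triangular load w₀=12 kN/m (0→w₀ over full span):
  M_3 = w₀Lx/6 - w₀x³/(6L) = 12·6·(24/5)/6 - 12·(24/5)³/(6·6) = 2592/125 kN·m
Superposition: M = Σ M_i = 8872/125 kN·m ≈ 70.976000 kN·m

M(24/5) = 8872/125 kN·m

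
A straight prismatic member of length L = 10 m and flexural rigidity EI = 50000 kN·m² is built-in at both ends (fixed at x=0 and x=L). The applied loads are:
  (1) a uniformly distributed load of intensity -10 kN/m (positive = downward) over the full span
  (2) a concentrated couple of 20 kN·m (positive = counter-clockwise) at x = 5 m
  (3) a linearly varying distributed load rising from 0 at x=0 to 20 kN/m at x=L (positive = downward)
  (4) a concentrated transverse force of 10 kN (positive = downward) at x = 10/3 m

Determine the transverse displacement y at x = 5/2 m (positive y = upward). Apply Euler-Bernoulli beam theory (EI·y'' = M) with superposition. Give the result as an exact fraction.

Load 1 — uniform load w=-10 kN/m over full span:
  y_1 = -wx²(L-x)²/(24EI) = -(-10)·(5/2)²·(10-(5/2))²/(24·50000) = 3/1024 m
Load 2 — applied couple M₀=20 kN·m at a=5 m (b=L-a=5):
  y_2 = (R_Ax³/6 - M_Ax²/2)/EI  [x≤a] with R_A=3, M_A=5 = (3·(5/2)³/6 - 5·(5/2)²/2)/50000 = -1/6400 m
Load 3 — triangular load w₀=20 kN/m (0→w₀ over full span):
  y_3 = -w₀x²(L-x)²(x+2L)/(120LEI) = -20·(5/2)²·(10-(5/2))²·((5/2)+2·10)/(120·10·50000) = -27/10240 m
Load 4 — point force P=10 kN at a=10/3 m (b=L-a=20/3):
  y_4 = -Pb²x²(3aL-(3a+b)x)/(6L³EI)  [x≤a] = -10·(20/3)²·(5/2)²·(3·(10/3)·10-(3·(10/3)+(20/3))·(5/2))/(6·10³·50000) = -7/12960 m
Superposition: y = Σ y_i = -1673/4147200 m ≈ -0.000403 m

y(5/2) = -1673/4147200 m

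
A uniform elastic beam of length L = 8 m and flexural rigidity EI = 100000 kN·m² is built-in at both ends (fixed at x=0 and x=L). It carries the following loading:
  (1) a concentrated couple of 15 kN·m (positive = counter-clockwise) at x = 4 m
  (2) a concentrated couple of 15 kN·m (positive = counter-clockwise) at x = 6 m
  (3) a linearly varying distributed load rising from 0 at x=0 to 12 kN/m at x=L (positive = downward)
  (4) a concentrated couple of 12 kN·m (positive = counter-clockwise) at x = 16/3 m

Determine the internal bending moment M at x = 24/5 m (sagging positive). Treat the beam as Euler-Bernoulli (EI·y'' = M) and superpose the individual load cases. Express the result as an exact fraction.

M(24/5) = 43319/2000 kN·m

Load 1 — applied couple M₀=15 kN·m at a=4 m (b=L-a=4):
  M_1 = R_Ax - M_A - M₀  [x>a] with R_A=45/16, M_A=15/4 = (45/16)·(24/5) - (15/4) - 15 = -21/4 kN·m
Load 2 — applied couple M₀=15 kN·m at a=6 m (b=L-a=2):
  M_2 = R_Ax - M_A  [x≤a] with R_A=135/64, M_A=75/16 = (135/64)·(24/5) - (75/16) = 87/16 kN·m
Load 3 — triangular load w₀=12 kN/m (0→w₀ over full span):
  M_3 = 3w₀Lx/20 - w₀L²/30 - w₀x³/(6L) = 3·12·8·(24/5)/20 - 12·8²/30 - 12·(24/5)³/(6·8) = 1984/125 kN·m
Load 4 — applied couple M₀=12 kN·m at a=16/3 m (b=L-a=8/3):
  M_4 = R_Ax - M_A  [x≤a] with R_A=2, M_A=4 = 2·(24/5) - 4 = 28/5 kN·m
Superposition: M = Σ M_i = 43319/2000 kN·m ≈ 21.659500 kN·m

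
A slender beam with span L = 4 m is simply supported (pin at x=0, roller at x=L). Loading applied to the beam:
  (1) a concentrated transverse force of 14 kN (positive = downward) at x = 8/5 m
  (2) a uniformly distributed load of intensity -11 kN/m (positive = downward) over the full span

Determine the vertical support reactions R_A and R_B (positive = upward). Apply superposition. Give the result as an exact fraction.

Load 1 — point force P=14 kN at a=8/5 m (b=L-a=12/5):
  R_A = Pb/L = 14·(12/5)/4 = 42/5 kN
  R_B = Pa/L = 14·(8/5)/4 = 28/5 kN
Load 2 — uniform load w=-11 kN/m over full span:
  R_A = wL/2 = (-11)·4/2 = -22 kN
  R_B = wL/2 = (-11)·4/2 = -22 kN
Superposition: R_A = -68/5 kN, R_B = -82/5 kN

R_A = -68/5 kN, R_B = -82/5 kN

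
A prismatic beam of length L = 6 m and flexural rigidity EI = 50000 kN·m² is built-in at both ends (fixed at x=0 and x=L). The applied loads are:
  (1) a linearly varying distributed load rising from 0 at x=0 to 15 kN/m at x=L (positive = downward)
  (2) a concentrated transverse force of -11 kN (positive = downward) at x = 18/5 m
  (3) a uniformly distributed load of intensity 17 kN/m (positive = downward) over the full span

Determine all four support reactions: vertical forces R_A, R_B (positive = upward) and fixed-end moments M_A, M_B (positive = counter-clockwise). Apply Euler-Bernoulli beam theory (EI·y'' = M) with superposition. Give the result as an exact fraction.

Load 1 — triangular load w₀=15 kN/m (0→w₀ over full span):
  R_A = 3w₀L/20 = 3·15·6/20 = 27/2 kN
  M_A = w₀L²/30 = 15·6²/30 = 18 kN·m
  R_B = 7w₀L/20 = 7·15·6/20 = 63/2 kN
  M_B = -w₀L²/20 = -15·6²/20 = -27 kN·m
Load 2 — point force P=-11 kN at a=18/5 m (b=L-a=12/5):
  R_A = Pb²(3a+b)/L³ = (-11)·(12/5)²·(3·(18/5)+(12/5))/6³ = -484/125 kN
  M_A = Pab²/L² = (-11)·(18/5)·(12/5)²/6² = -792/125 kN·m
  R_B = Pa²(a+3b)/L³ = (-11)·(18/5)²·((18/5)+3·(12/5))/6³ = -891/125 kN
  M_B = -Pa²b/L² = -(-11)·(18/5)²·(12/5)/6² = 1188/125 kN·m
Load 3 — uniform load w=17 kN/m over full span:
  R_A = wL/2 = 17·6/2 = 51 kN
  M_A = wL²/12 = 17·6²/12 = 51 kN·m
  R_B = wL/2 = 17·6/2 = 51 kN
  M_B = -wL²/12 = -17·6²/12 = -51 kN·m
Superposition: R_A = 15157/250 kN, M_A = 7833/125 kN·m, R_B = 18843/250 kN, M_B = -8562/125 kN·m

R_A = 15157/250 kN, M_A = 7833/125 kN·m, R_B = 18843/250 kN, M_B = -8562/125 kN·m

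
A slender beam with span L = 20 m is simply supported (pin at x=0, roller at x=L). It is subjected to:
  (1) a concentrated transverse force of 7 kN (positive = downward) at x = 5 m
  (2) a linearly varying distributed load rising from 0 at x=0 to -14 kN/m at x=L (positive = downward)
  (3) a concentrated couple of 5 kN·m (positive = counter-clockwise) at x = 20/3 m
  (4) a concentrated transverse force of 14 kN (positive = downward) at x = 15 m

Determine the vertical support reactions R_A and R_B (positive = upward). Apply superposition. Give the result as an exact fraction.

Load 1 — point force P=7 kN at a=5 m (b=L-a=15):
  R_A = Pb/L = 7·15/20 = 21/4 kN
  R_B = Pa/L = 7·5/20 = 7/4 kN
Load 2 — triangular load w₀=-14 kN/m (0→w₀ over full span):
  R_A = w₀L/6 = (-14)·20/6 = -140/3 kN
  R_B = w₀L/3 = (-14)·20/3 = -280/3 kN
Load 3 — applied couple M₀=5 kN·m at a=20/3 m (b=L-a=40/3):
  R_A = M₀/L = 5/20 = 1/4 kN
  R_B = -M₀/L = -5/20 = -1/4 kN
Load 4 — point force P=14 kN at a=15 m (b=L-a=5):
  R_A = Pb/L = 14·5/20 = 7/2 kN
  R_B = Pa/L = 14·15/20 = 21/2 kN
Superposition: R_A = -113/3 kN, R_B = -244/3 kN

R_A = -113/3 kN, R_B = -244/3 kN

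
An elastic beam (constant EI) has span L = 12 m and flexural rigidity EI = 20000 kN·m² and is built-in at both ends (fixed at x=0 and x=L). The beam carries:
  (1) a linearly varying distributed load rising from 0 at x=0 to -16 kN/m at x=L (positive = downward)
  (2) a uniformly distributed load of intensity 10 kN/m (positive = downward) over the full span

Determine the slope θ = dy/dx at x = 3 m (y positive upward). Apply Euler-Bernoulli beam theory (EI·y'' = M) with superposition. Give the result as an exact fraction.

θ(3) = -297/200000 rad

Load 1 — triangular load w₀=-16 kN/m (0→w₀ over full span):
  θ_1 = -w₀(2x(L-x)(L-2x)(x+2L)+x²(L-x)²)/(120LEI) = -(-16)·(2·3·(12-3)·(12-2·3)·(3+2·12)+3²·(12-3)²)/(120·12·20000) = 1053/200000 rad
Load 2 — uniform load w=10 kN/m over full span:
  θ_2 = -wx(L-x)(L-2x)/(12EI) = -10·3·(12-3)·(12-2·3)/(12·20000) = -27/4000 rad
Superposition: θ = Σ θ_i = -297/200000 rad ≈ -0.001485 rad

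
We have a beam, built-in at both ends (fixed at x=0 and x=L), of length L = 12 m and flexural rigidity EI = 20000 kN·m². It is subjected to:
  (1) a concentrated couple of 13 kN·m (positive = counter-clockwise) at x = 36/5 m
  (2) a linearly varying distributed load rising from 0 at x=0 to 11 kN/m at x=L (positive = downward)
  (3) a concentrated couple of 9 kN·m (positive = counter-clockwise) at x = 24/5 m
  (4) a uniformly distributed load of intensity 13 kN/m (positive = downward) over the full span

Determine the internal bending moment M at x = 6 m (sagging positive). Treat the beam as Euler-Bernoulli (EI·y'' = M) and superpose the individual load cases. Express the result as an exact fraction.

Load 1 — applied couple M₀=13 kN·m at a=36/5 m (b=L-a=24/5):
  M_1 = R_Ax - M_A  [x≤a] with R_A=39/25, M_A=104/25 = (39/25)·6 - (104/25) = 26/5 kN·m
Load 2 — triangular load w₀=11 kN/m (0→w₀ over full span):
  M_2 = 3w₀Lx/20 - w₀L²/30 - w₀x³/(6L) = 3·11·12·6/20 - 11·12²/30 - 11·6³/(6·12) = 33 kN·m
Load 3 — applied couple M₀=9 kN·m at a=24/5 m (b=L-a=36/5):
  M_3 = R_Ax - M_A - M₀  [x>a] with R_A=27/25, M_A=27/25 = (27/25)·6 - (27/25) - 9 = -18/5 kN·m
Load 4 — uniform load w=13 kN/m over full span:
  M_4 = wLx/2 - wL²/12 - wx²/2 = 13·12·6/2 - 13·12²/12 - 13·6²/2 = 78 kN·m
Superposition: M = Σ M_i = 563/5 kN·m ≈ 112.600000 kN·m

M(6) = 563/5 kN·m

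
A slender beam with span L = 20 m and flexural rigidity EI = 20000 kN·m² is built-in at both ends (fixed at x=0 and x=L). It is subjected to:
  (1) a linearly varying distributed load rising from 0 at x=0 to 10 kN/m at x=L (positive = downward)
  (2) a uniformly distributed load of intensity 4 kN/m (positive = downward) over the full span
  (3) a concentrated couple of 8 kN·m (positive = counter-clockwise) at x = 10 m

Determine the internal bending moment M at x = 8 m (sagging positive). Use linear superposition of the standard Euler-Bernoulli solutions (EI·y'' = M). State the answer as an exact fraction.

M(8) = 1882/15 kN·m

Load 1 — triangular load w₀=10 kN/m (0→w₀ over full span):
  M_1 = 3w₀Lx/20 - w₀L²/30 - w₀x³/(6L) = 3·10·20·8/20 - 10·20²/30 - 10·8³/(6·20) = 64 kN·m
Load 2 — uniform load w=4 kN/m over full span:
  M_2 = wLx/2 - wL²/12 - wx²/2 = 4·20·8/2 - 4·20²/12 - 4·8²/2 = 176/3 kN·m
Load 3 — applied couple M₀=8 kN·m at a=10 m (b=L-a=10):
  M_3 = R_Ax - M_A  [x≤a] with R_A=3/5, M_A=2 = (3/5)·8 - 2 = 14/5 kN·m
Superposition: M = Σ M_i = 1882/15 kN·m ≈ 125.466667 kN·m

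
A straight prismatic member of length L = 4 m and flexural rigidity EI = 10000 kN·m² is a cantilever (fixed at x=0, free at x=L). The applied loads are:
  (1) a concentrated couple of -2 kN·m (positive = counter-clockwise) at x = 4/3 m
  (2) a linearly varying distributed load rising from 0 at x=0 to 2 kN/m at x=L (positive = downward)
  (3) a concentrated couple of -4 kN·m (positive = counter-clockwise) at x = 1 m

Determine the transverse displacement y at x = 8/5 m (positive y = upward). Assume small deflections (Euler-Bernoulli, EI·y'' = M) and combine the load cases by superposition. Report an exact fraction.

y(8/5) = -1255447/703125000 m

Load 1 — applied couple M₀=-2 kN·m at a=4/3 m (b=L-a=8/3):
  y_1 = M₀a(2x-a)/(2EI)  [x>a] = (-2)·(4/3)·(2·(8/5)-(4/3))/(2·10000) = -7/28125 m
Load 2 — triangular load w₀=2 kN/m (0→w₀ over full span):
  y_2 = (w₀Lx³/12-w₀L²x²/6-w₀x⁵/(120L))/EI = (2·4·(8/5)³/12-2·4²·(8/5)²/6-2·(8/5)⁵/(120·4))/10000 = -32128/29296875 m
Load 3 — applied couple M₀=-4 kN·m at a=1 m (b=L-a=3):
  y_3 = M₀a(2x-a)/(2EI)  [x>a] = (-4)·1·(2·(8/5)-1)/(2·10000) = -11/25000 m
Superposition: y = Σ y_i = -1255447/703125000 m ≈ -0.001786 m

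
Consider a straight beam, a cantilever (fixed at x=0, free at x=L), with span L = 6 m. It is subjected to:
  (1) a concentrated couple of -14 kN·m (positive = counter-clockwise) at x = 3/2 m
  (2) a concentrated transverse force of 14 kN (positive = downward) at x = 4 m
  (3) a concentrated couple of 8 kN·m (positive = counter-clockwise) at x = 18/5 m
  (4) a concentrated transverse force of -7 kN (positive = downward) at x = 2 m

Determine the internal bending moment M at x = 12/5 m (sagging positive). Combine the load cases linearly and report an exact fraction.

Load 1 — applied couple M₀=-14 kN·m at a=3/2 m (b=L-a=9/2):
  M_1 = 0  [x>a] = 0 kN·m
Load 2 — point force P=14 kN at a=4 m (b=L-a=2):
  M_2 = -P(a-x)  [x≤a] = -14·(4-(12/5)) = -112/5 kN·m
Load 3 — applied couple M₀=8 kN·m at a=18/5 m (b=L-a=12/5):
  M_3 = M₀  [x≤a] = 8 = 8 kN·m
Load 4 — point force P=-7 kN at a=2 m (b=L-a=4):
  M_4 = 0  [x>a] = 0 kN·m
Superposition: M = Σ M_i = -72/5 kN·m ≈ -14.400000 kN·m

M(12/5) = -72/5 kN·m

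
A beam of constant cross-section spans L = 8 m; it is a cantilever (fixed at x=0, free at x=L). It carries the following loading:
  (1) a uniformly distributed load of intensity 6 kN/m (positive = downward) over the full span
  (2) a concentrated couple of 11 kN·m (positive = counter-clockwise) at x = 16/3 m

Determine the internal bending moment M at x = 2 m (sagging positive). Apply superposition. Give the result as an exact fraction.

M(2) = -97 kN·m

Load 1 — uniform load w=6 kN/m over full span:
  M_1 = -w(L-x)²/2 = -6·(8-2)²/2 = -108 kN·m
Load 2 — applied couple M₀=11 kN·m at a=16/3 m (b=L-a=8/3):
  M_2 = M₀  [x≤a] = 11 = 11 kN·m
Superposition: M = Σ M_i = -97 kN·m ≈ -97.000000 kN·m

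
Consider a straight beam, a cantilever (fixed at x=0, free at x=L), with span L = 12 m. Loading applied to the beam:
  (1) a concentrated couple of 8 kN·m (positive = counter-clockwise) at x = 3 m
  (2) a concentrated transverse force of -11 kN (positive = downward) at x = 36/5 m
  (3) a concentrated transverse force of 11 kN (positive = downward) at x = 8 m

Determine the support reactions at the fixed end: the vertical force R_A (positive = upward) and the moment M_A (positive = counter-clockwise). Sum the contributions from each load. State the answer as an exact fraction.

R_A = 0 kN, M_A = 4/5 kN·m

Load 1 — applied couple M₀=8 kN·m at a=3 m (b=L-a=9):
  R_A = 0 kN
  M_A = -M₀ = -8 kN·m
Load 2 — point force P=-11 kN at a=36/5 m (b=L-a=24/5):
  R_A = P = (-11) = -11 kN
  M_A = Pa = (-11)·(36/5) = -396/5 kN·m
Load 3 — point force P=11 kN at a=8 m (b=L-a=4):
  R_A = P = 11 kN
  M_A = Pa = 11·8 = 88 kN·m
Superposition: R_A = 0 kN, M_A = 4/5 kN·m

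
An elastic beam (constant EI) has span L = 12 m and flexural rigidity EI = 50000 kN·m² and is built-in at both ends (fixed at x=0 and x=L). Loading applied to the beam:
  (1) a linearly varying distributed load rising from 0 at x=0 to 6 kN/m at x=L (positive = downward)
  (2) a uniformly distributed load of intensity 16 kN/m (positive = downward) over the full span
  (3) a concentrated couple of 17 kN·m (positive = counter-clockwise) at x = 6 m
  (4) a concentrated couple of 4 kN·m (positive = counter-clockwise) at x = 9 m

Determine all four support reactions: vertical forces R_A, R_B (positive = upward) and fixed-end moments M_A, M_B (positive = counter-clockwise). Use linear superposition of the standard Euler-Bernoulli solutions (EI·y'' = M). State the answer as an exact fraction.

Load 1 — triangular load w₀=6 kN/m (0→w₀ over full span):
  R_A = 3w₀L/20 = 3·6·12/20 = 54/5 kN
  M_A = w₀L²/30 = 6·12²/30 = 144/5 kN·m
  R_B = 7w₀L/20 = 7·6·12/20 = 126/5 kN
  M_B = -w₀L²/20 = -6·12²/20 = -216/5 kN·m
Load 2 — uniform load w=16 kN/m over full span:
  R_A = wL/2 = 16·12/2 = 96 kN
  M_A = wL²/12 = 16·12²/12 = 192 kN·m
  R_B = wL/2 = 16·12/2 = 96 kN
  M_B = -wL²/12 = -16·12²/12 = -192 kN·m
Load 3 — applied couple M₀=17 kN·m at a=6 m (b=L-a=6):
  R_A = 6M₀ab/L³ = 6·17·6·6/12³ = 17/8 kN
  M_A = M₀b(2a-b)/L² = 17·6·(2·6-6)/12² = 17/4 kN·m
  R_B = -6M₀ab/L³ = -6·17·6·6/12³ = -17/8 kN
  M_B = M₀a(2b-a)/L² = 17·6·(2·6-6)/12² = 17/4 kN·m
Load 4 — applied couple M₀=4 kN·m at a=9 m (b=L-a=3):
  R_A = 6M₀ab/L³ = 6·4·9·3/12³ = 3/8 kN
  M_A = M₀b(2a-b)/L² = 4·3·(2·9-3)/12² = 5/4 kN·m
  R_B = -6M₀ab/L³ = -6·4·9·3/12³ = -3/8 kN
  M_B = M₀a(2b-a)/L² = 4·9·(2·3-9)/12² = -3/4 kN·m
Superposition: R_A = 1093/10 kN, M_A = 2263/10 kN·m, R_B = 1187/10 kN, M_B = -2317/10 kN·m

R_A = 1093/10 kN, M_A = 2263/10 kN·m, R_B = 1187/10 kN, M_B = -2317/10 kN·m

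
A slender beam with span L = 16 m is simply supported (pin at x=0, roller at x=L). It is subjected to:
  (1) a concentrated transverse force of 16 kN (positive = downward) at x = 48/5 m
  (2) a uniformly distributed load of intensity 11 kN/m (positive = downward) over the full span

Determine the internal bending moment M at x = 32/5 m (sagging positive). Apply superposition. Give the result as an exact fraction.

M(32/5) = 9472/25 kN·m

Load 1 — point force P=16 kN at a=48/5 m (b=L-a=32/5):
  M_1 = Pbx/L  [x≤a] = 16·(32/5)·(32/5)/16 = 1024/25 kN·m
Load 2 — uniform load w=11 kN/m over full span:
  M_2 = wx(L-x)/2 = 11·(32/5)·(16-(32/5))/2 = 8448/25 kN·m
Superposition: M = Σ M_i = 9472/25 kN·m ≈ 378.880000 kN·m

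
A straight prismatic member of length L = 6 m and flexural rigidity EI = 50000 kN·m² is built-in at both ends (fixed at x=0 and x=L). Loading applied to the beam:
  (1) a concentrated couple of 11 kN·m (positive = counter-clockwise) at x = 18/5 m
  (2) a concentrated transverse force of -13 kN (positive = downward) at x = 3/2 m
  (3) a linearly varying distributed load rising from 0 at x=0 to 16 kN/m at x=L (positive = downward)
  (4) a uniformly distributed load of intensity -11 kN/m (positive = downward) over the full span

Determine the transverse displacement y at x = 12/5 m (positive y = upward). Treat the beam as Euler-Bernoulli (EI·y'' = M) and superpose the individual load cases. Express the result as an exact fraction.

y(12/5) = 3542247/12500000000 m

Load 1 — applied couple M₀=11 kN·m at a=18/5 m (b=L-a=12/5):
  y_1 = (R_Ax³/6 - M_Ax²/2)/EI  [x≤a] with R_A=66/25, M_A=88/25 = ((66/25)·(12/5)³/6 - (88/25)·(12/5)²/2)/50000 = -792/9765625 m
Load 2 — point force P=-13 kN at a=3/2 m (b=L-a=9/2):
  y_2 = -Pa²(L-x)²(3bL-(3b+a)(L-x))/(6L³EI)  [x>a] = -(-13)·(3/2)²·(6-(12/5))²·(3·(9/2)·6-(3·(9/2)+(3/2))·(6-(12/5)))/(6·6³·50000) = 3159/20000000 m
Load 3 — triangular load w₀=16 kN/m (0→w₀ over full span):
  y_3 = -w₀x²(L-x)²(x+2L)/(120LEI) = -16·(12/5)²·(6-(12/5))²·((12/5)+2·6)/(120·6·50000) = -23328/48828125 m
Load 4 — uniform load w=-11 kN/m over full span:
  y_4 = -wx²(L-x)²/(24EI) = -(-11)·(12/5)²·(6-(12/5))²/(24·50000) = 2673/3906250 m
Superposition: y = Σ y_i = 3542247/12500000000 m ≈ 0.000283 m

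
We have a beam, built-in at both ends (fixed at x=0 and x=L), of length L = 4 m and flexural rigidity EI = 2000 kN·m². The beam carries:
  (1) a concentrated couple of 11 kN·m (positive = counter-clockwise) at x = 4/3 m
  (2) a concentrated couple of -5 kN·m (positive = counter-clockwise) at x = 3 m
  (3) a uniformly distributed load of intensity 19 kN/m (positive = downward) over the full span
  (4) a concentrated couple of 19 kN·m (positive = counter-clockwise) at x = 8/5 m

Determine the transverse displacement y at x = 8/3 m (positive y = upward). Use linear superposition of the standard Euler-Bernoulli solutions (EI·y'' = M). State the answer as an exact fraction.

Load 1 — applied couple M₀=11 kN·m at a=4/3 m (b=L-a=8/3):
  y_1 = (R_Ax³/6 - M_Ax²/2 - M₀(x-a)²/2)/EI  [x>a] with R_A=11/3, M_A=0 = ((11/3)·(8/3)³/6 - 0·(8/3)²/2 - 11·((8/3)-(4/3))²/2)/2000 = 11/12150 m
Load 2 — applied couple M₀=-5 kN·m at a=3 m (b=L-a=1):
  y_2 = (R_Ax³/6 - M_Ax²/2)/EI  [x≤a] with R_A=-45/32, M_A=-25/16 = ((-45/32)·(8/3)³/6 - (-25/16)·(8/3)²/2)/2000 = 1/1800 m
Load 3 — uniform load w=19 kN/m over full span:
  y_3 = -wx²(L-x)²/(24EI) = -19·(8/3)²·(4-(8/3))²/(24·2000) = -152/30375 m
Load 4 — applied couple M₀=19 kN·m at a=8/5 m (b=L-a=12/5):
  y_4 = (R_Ax³/6 - M_Ax²/2 - M₀(x-a)²/2)/EI  [x>a] with R_A=171/25, M_A=57/25 = ((171/25)·(8/3)³/6 - (57/25)·(8/3)²/2 - 19·((8/3)-(8/5))²/2)/2000 = 38/28125 m
Superposition: y = Σ y_i = -4439/2025000 m ≈ -0.002192 m

y(8/3) = -4439/2025000 m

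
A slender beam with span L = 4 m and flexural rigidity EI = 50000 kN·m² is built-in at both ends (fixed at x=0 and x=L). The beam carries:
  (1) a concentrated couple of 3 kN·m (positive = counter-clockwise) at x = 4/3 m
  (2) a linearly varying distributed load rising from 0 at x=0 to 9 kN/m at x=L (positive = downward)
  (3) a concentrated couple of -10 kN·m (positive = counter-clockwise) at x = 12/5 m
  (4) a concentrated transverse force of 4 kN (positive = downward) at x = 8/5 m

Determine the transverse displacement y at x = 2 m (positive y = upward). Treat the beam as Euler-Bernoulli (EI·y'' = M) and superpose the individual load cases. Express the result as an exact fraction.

Load 1 — applied couple M₀=3 kN·m at a=4/3 m (b=L-a=8/3):
  y_1 = (R_Ax³/6 - M_Ax²/2 - M₀(x-a)²/2)/EI  [x>a] with R_A=1, M_A=0 = (1·2³/6 - 0·2²/2 - 3·(2-(4/3))²/2)/50000 = 1/75000 m
Load 2 — triangular load w₀=9 kN/m (0→w₀ over full span):
  y_2 = -w₀x²(L-x)²(x+2L)/(120LEI) = -9·2²·(4-2)²·(2+2·4)/(120·4·50000) = -3/50000 m
Load 3 — applied couple M₀=-10 kN·m at a=12/5 m (b=L-a=8/5):
  y_3 = (R_Ax³/6 - M_Ax²/2)/EI  [x≤a] with R_A=-18/5, M_A=-16/5 = ((-18/5)·2³/6 - (-16/5)·2²/2)/50000 = 1/31250 m
Load 4 — point force P=4 kN at a=8/5 m (b=L-a=12/5):
  y_4 = -Pa²(L-x)²(3bL-(3b+a)(L-x))/(6L³EI)  [x>a] = -4·(8/5)²·(4-2)²·(3·(12/5)·4-(3·(12/5)+(8/5))·(4-2))/(6·4³·50000) = -28/1171875 m
Superposition: y = Σ y_i = -241/6250000 m ≈ -0.000039 m

y(2) = -241/6250000 m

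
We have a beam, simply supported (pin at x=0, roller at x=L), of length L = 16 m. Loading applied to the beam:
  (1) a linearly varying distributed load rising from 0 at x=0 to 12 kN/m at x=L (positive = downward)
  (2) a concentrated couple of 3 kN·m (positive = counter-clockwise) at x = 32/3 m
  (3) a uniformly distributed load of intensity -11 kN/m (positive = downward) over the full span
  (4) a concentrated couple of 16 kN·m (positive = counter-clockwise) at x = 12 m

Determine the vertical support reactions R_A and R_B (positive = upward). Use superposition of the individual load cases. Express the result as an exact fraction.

Load 1 — triangular load w₀=12 kN/m (0→w₀ over full span):
  R_A = w₀L/6 = 12·16/6 = 32 kN
  R_B = w₀L/3 = 12·16/3 = 64 kN
Load 2 — applied couple M₀=3 kN·m at a=32/3 m (b=L-a=16/3):
  R_A = M₀/L = 3/16 kN
  R_B = -M₀/L = -3/16 kN
Load 3 — uniform load w=-11 kN/m over full span:
  R_A = wL/2 = (-11)·16/2 = -88 kN
  R_B = wL/2 = (-11)·16/2 = -88 kN
Load 4 — applied couple M₀=16 kN·m at a=12 m (b=L-a=4):
  R_A = M₀/L = 16/16 = 1 kN
  R_B = -M₀/L = -16/16 = -1 kN
Superposition: R_A = -877/16 kN, R_B = -403/16 kN

R_A = -877/16 kN, R_B = -403/16 kN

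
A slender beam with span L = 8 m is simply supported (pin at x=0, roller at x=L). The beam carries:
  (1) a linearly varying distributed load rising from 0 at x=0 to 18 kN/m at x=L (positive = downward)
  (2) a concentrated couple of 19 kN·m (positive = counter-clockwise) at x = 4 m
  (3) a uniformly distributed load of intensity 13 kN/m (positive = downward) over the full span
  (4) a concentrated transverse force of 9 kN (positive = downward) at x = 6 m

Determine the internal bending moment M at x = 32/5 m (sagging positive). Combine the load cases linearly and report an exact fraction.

Load 1 — triangular load w₀=18 kN/m (0→w₀ over full span):
  M_1 = w₀Lx/6 - w₀x³/(6L) = 18·8·(32/5)/6 - 18·(32/5)³/(6·8) = 6912/125 kN·m
Load 2 — applied couple M₀=19 kN·m at a=4 m (b=L-a=4):
  M_2 = M₀x/L - M₀  [x>a] = 19·(32/5)/8 - 19 = -19/5 kN·m
Load 3 — uniform load w=13 kN/m over full span:
  M_3 = wx(L-x)/2 = 13·(32/5)·(8-(32/5))/2 = 1664/25 kN·m
Load 4 — point force P=9 kN at a=6 m (b=L-a=2):
  M_4 = Pa(L-x)/L  [x>a] = 9·6·(8-(32/5))/8 = 54/5 kN·m
Superposition: M = Σ M_i = 16107/125 kN·m ≈ 128.856000 kN·m

M(32/5) = 16107/125 kN·m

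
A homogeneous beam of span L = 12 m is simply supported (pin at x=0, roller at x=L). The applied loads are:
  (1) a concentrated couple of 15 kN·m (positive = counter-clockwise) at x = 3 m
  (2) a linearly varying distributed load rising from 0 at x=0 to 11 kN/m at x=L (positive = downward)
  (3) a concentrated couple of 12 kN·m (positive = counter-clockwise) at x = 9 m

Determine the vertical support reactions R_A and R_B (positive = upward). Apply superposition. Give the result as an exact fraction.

Load 1 — applied couple M₀=15 kN·m at a=3 m (b=L-a=9):
  R_A = M₀/L = 15/12 = 5/4 kN
  R_B = -M₀/L = -15/12 = -5/4 kN
Load 2 — triangular load w₀=11 kN/m (0→w₀ over full span):
  R_A = w₀L/6 = 11·12/6 = 22 kN
  R_B = w₀L/3 = 11·12/3 = 44 kN
Load 3 — applied couple M₀=12 kN·m at a=9 m (b=L-a=3):
  R_A = M₀/L = 12/12 = 1 kN
  R_B = -M₀/L = -12/12 = -1 kN
Superposition: R_A = 97/4 kN, R_B = 167/4 kN

R_A = 97/4 kN, R_B = 167/4 kN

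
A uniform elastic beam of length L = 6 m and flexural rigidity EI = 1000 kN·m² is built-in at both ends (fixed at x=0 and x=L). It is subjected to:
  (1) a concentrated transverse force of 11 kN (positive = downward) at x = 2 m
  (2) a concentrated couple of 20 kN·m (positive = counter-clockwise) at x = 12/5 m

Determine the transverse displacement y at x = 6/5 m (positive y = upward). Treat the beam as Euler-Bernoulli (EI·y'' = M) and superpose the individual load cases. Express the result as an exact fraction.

Load 1 — point force P=11 kN at a=2 m (b=L-a=4):
  y_1 = -Pb²x²(3aL-(3a+b)x)/(6L³EI)  [x≤a] = -11·4²·(6/5)²·(3·2·6-(3·2+4)·(6/5))/(6·6³·1000) = -44/9375 m
Load 2 — applied couple M₀=20 kN·m at a=12/5 m (b=L-a=18/5):
  y_2 = (R_Ax³/6 - M_Ax²/2)/EI  [x≤a] with R_A=24/5, M_A=12/5 = ((24/5)·(6/5)³/6 - (12/5)·(6/5)²/2)/1000 = -27/78125 m
Superposition: y = Σ y_i = -1181/234375 m ≈ -0.005039 m

y(6/5) = -1181/234375 m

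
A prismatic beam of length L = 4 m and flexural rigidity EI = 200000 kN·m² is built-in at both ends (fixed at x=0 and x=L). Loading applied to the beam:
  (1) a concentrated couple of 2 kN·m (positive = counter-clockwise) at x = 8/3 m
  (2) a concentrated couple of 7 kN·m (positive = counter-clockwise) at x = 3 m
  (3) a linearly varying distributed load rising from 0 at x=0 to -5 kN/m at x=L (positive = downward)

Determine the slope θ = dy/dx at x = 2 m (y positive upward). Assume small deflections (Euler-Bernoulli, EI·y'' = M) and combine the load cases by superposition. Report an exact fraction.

θ(2) = -13/9600000 rad

Load 1 — applied couple M₀=2 kN·m at a=8/3 m (b=L-a=4/3):
  θ_1 = (R_Ax²/2 - M_Ax)/EI  [x≤a] with R_A=2/3, M_A=2/3 = ((2/3)·2²/2 - (2/3)·2)/200000 = 0 rad
Load 2 — applied couple M₀=7 kN·m at a=3 m (b=L-a=1):
  θ_2 = (R_Ax²/2 - M_Ax)/EI  [x≤a] with R_A=63/32, M_A=35/16 = ((63/32)·2²/2 - (35/16)·2)/200000 = -7/3200000 rad
Load 3 — triangular load w₀=-5 kN/m (0→w₀ over full span):
  θ_3 = -w₀(2x(L-x)(L-2x)(x+2L)+x²(L-x)²)/(120LEI) = -(-5)·(2·2·(4-2)·(4-2·2)·(2+2·4)+2²·(4-2)²)/(120·4·200000) = 1/1200000 rad
Superposition: θ = Σ θ_i = -13/9600000 rad ≈ -0.000001 rad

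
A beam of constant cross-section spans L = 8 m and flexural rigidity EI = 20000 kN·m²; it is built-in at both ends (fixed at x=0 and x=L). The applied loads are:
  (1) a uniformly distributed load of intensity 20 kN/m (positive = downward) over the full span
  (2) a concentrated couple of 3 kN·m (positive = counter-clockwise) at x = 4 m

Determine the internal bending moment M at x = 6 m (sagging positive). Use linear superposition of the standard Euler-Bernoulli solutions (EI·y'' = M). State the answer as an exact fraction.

M(6) = 311/24 kN·m

Load 1 — uniform load w=20 kN/m over full span:
  M_1 = wLx/2 - wL²/12 - wx²/2 = 20·8·6/2 - 20·8²/12 - 20·6²/2 = 40/3 kN·m
Load 2 — applied couple M₀=3 kN·m at a=4 m (b=L-a=4):
  M_2 = R_Ax - M_A - M₀  [x>a] with R_A=9/16, M_A=3/4 = (9/16)·6 - (3/4) - 3 = -3/8 kN·m
Superposition: M = Σ M_i = 311/24 kN·m ≈ 12.958333 kN·m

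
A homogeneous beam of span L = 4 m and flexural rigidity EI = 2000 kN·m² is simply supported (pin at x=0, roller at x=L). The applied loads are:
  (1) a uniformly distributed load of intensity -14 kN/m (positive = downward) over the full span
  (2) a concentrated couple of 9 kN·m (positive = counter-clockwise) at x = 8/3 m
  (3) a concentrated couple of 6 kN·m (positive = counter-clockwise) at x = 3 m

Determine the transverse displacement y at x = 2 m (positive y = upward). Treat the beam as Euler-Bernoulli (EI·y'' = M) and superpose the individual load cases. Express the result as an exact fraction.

y(2) = 223/12000 m

Load 1 — uniform load w=-14 kN/m over full span:
  y_1 = -wx(L³-2Lx²+x³)/(24EI) = -(-14)·2·(4³-2·4·2²+2³)/(24·2000) = 7/300 m
Load 2 — applied couple M₀=9 kN·m at a=8/3 m (b=L-a=4/3):
  y_2 = (M₀x³/(6L)+C₁x)/EI  [x≤a] with C₁=M₀(3b²-L²)/(6L)=-4 = (9·2³/(6·4)+(-4)·2)/2000 = -1/400 m
Load 3 — applied couple M₀=6 kN·m at a=3 m (b=L-a=1):
  y_3 = (M₀x³/(6L)+C₁x)/EI  [x≤a] with C₁=M₀(3b²-L²)/(6L)=-13/4 = (6·2³/(6·4)+(-13/4)·2)/2000 = -9/4000 m
Superposition: y = Σ y_i = 223/12000 m ≈ 0.018583 m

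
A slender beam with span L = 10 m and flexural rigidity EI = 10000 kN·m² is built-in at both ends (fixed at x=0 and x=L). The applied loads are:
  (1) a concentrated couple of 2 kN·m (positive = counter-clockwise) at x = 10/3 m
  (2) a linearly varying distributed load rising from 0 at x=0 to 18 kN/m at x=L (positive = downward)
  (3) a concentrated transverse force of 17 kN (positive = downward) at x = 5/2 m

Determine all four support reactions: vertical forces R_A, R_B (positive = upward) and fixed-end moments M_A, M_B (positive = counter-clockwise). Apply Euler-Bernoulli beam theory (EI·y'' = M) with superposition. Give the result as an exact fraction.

R_A = 19973/480 kN, M_A = 2685/32 kN·m, R_B = 31387/480 kN, M_B = -9341/96 kN·m

Load 1 — applied couple M₀=2 kN·m at a=10/3 m (b=L-a=20/3):
  R_A = 6M₀ab/L³ = 6·2·(10/3)·(20/3)/10³ = 4/15 kN
  M_A = M₀b(2a-b)/L² = 2·(20/3)·(2·(10/3)-(20/3))/10² = 0 kN·m
  R_B = -6M₀ab/L³ = -6·2·(10/3)·(20/3)/10³ = -4/15 kN
  M_B = M₀a(2b-a)/L² = 2·(10/3)·(2·(20/3)-(10/3))/10² = 2/3 kN·m
Load 2 — triangular load w₀=18 kN/m (0→w₀ over full span):
  R_A = 3w₀L/20 = 3·18·10/20 = 27 kN
  M_A = w₀L²/30 = 18·10²/30 = 60 kN·m
  R_B = 7w₀L/20 = 7·18·10/20 = 63 kN
  M_B = -w₀L²/20 = -18·10²/20 = -90 kN·m
Load 3 — point force P=17 kN at a=5/2 m (b=L-a=15/2):
  R_A = Pb²(3a+b)/L³ = 17·(15/2)²·(3·(5/2)+(15/2))/10³ = 459/32 kN
  M_A = Pab²/L² = 17·(5/2)·(15/2)²/10² = 765/32 kN·m
  R_B = Pa²(a+3b)/L³ = 17·(5/2)²·((5/2)+3·(15/2))/10³ = 85/32 kN
  M_B = -Pa²b/L² = -17·(5/2)²·(15/2)/10² = -255/32 kN·m
Superposition: R_A = 19973/480 kN, M_A = 2685/32 kN·m, R_B = 31387/480 kN, M_B = -9341/96 kN·m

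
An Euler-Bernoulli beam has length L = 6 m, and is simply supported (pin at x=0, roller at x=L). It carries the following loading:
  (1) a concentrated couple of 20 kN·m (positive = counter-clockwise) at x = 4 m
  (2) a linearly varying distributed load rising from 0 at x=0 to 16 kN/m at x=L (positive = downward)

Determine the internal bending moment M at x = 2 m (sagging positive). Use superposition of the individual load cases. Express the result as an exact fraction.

Load 1 — applied couple M₀=20 kN·m at a=4 m (b=L-a=2):
  M_1 = M₀x/L  [x≤a] = 20·2/6 = 20/3 kN·m
Load 2 — triangular load w₀=16 kN/m (0→w₀ over full span):
  M_2 = w₀Lx/6 - w₀x³/(6L) = 16·6·2/6 - 16·2³/(6·6) = 256/9 kN·m
Superposition: M = Σ M_i = 316/9 kN·m ≈ 35.111111 kN·m

M(2) = 316/9 kN·m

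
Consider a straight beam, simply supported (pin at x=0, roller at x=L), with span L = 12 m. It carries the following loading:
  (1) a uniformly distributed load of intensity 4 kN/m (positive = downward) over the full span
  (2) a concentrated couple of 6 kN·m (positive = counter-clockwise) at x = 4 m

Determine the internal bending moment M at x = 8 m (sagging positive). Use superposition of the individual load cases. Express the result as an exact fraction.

M(8) = 62 kN·m

Load 1 — uniform load w=4 kN/m over full span:
  M_1 = wx(L-x)/2 = 4·8·(12-8)/2 = 64 kN·m
Load 2 — applied couple M₀=6 kN·m at a=4 m (b=L-a=8):
  M_2 = M₀x/L - M₀  [x>a] = 6·8/12 - 6 = -2 kN·m
Superposition: M = Σ M_i = 62 kN·m ≈ 62.000000 kN·m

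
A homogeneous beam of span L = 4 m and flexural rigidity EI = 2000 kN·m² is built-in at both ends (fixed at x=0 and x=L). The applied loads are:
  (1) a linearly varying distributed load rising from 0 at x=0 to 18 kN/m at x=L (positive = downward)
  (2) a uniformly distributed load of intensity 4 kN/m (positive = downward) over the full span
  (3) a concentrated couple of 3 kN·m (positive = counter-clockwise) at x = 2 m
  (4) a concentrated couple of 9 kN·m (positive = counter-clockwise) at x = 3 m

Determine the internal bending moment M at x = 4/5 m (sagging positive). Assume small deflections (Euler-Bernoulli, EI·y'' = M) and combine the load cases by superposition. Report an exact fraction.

M(4/5) = -13169/6000 kN·m

Load 1 — triangular load w₀=18 kN/m (0→w₀ over full span):
  M_1 = 3w₀Lx/20 - w₀L²/30 - w₀x³/(6L) = 3·18·4·(4/5)/20 - 18·4²/30 - 18·(4/5)³/(6·4) = -168/125 kN·m
Load 2 — uniform load w=4 kN/m over full span:
  M_2 = wLx/2 - wL²/12 - wx²/2 = 4·4·(4/5)/2 - 4·4²/12 - 4·(4/5)²/2 = -16/75 kN·m
Load 3 — applied couple M₀=3 kN·m at a=2 m (b=L-a=2):
  M_3 = R_Ax - M_A  [x≤a] with R_A=9/8, M_A=3/4 = (9/8)·(4/5) - (3/4) = 3/20 kN·m
Load 4 — applied couple M₀=9 kN·m at a=3 m (b=L-a=1):
  M_4 = R_Ax - M_A  [x≤a] with R_A=81/32, M_A=45/16 = (81/32)·(4/5) - (45/16) = -63/80 kN·m
Superposition: M = Σ M_i = -13169/6000 kN·m ≈ -2.194833 kN·m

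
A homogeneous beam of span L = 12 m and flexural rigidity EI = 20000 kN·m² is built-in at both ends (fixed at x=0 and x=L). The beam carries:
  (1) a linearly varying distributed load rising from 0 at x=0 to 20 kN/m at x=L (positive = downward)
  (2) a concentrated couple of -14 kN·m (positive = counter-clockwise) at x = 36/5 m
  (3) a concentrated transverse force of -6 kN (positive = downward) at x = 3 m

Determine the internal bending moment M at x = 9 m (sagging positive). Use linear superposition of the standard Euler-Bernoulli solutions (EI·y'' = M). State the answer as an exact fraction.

M(9) = 11769/400 kN·m

Load 1 — triangular load w₀=20 kN/m (0→w₀ over full span):
  M_1 = 3w₀Lx/20 - w₀L²/30 - w₀x³/(6L) = 3·20·12·9/20 - 20·12²/30 - 20·9³/(6·12) = 51/2 kN·m
Load 2 — applied couple M₀=-14 kN·m at a=36/5 m (b=L-a=24/5):
  M_2 = R_Ax - M_A - M₀  [x>a] with R_A=-42/25, M_A=-112/25 = (-42/25)·9 - (-112/25) - (-14) = 84/25 kN·m
Load 3 — point force P=-6 kN at a=3 m (b=L-a=9):
  M_3 = Pa²(a+3b)(L-x)/L³ - Pa²b/L²  [x>a] = (-6)·3²·(3+3·9)·(12-9)/12³ - (-6)·3²·9/12² = 9/16 kN·m
Superposition: M = Σ M_i = 11769/400 kN·m ≈ 29.422500 kN·m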